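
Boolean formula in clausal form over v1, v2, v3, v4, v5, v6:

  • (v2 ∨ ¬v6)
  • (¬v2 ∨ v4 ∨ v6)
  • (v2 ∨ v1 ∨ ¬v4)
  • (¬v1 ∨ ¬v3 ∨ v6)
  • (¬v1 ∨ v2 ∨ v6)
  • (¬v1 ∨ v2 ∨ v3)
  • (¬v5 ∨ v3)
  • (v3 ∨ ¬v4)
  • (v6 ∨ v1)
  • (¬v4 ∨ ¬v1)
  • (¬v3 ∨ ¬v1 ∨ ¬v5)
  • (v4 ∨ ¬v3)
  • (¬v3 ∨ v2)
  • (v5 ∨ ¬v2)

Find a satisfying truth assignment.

v1=0, v2=1, v3=1, v4=1, v5=1, v6=1

Check each clause:
  1. (¬v6 ∨ v2) — v2 is true.
  2. (v4 ∨ v6 ∨ ¬v2) — v4 is true.
  3. (¬v4 ∨ v2 ∨ v1) — v2 is true.
  4. (¬v1 ∨ ¬v3 ∨ v6) — v6 is true.
  5. (¬v1 ∨ v6 ∨ v2) — v2 is true.
  6. (¬v1 ∨ v2 ∨ v3) — v2 is true.
  7. (v3 ∨ ¬v5) — v3 is true.
  8. (¬v4 ∨ v3) — v3 is true.
  9. (v6 ∨ v1) — v6 is true.
  10. (¬v1 ∨ ¬v4) — ¬v1 is true.
  11. (¬v5 ∨ ¬v3 ∨ ¬v1) — ¬v1 is true.
  12. (¬v3 ∨ v4) — v4 is true.
  13. (¬v3 ∨ v2) — v2 is true.
  14. (v5 ∨ ¬v2) — v5 is true.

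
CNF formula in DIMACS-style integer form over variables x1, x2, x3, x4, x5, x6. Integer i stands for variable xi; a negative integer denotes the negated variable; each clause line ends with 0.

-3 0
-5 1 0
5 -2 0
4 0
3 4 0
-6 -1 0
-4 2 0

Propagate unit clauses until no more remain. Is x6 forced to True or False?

Unit clause (!x3) sets x3 = False.
(x4) stands alone — x4 = True.
(x2 || !x4): since x4 = True, the clause reduces to (x2). x2 = True.
From (!x2 || x5) and x2 = True: x5 = True.
(x1 || !x5): since x5 = True, the clause reduces to (x1). x1 = True.
(!x1 || !x6) with x1 = True leaves only !x6, so x6 = False.

False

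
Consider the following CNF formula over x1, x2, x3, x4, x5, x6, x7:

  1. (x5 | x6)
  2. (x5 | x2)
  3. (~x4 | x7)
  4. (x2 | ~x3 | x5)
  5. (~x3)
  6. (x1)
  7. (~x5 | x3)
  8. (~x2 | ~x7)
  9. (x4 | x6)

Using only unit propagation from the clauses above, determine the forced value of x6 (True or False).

Unit clause (~x3) sets x3 = False.
Unit clause (x1) sets x1 = True.
(~x5 | x3) with x3 = False leaves only ~x5, so x5 = False.
In (x5 | x6), x5 is now false; x6 must hold, so x6 = True.

True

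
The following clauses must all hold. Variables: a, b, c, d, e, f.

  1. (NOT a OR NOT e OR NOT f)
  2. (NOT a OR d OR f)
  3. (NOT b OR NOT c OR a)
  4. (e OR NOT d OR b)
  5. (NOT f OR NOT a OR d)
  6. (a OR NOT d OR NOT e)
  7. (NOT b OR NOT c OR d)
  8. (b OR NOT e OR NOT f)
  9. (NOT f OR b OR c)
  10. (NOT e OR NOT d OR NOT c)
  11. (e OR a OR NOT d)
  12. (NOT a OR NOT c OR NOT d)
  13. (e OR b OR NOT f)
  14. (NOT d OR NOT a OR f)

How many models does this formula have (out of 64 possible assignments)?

Split on d, then a.
  d=T, a=T: remaining (b,c,e,f) ∈ {(T,F,F,T)} — 1.
  d=T, a=F: a clause becomes empty — 0.
  d=F, a=T: a clause becomes empty — 0.
  d=F, a=F: e free; 4 ways for (b,c,f) × 2^1 = 8.
Total: 1 + 0 + 0 + 8 = 9.

9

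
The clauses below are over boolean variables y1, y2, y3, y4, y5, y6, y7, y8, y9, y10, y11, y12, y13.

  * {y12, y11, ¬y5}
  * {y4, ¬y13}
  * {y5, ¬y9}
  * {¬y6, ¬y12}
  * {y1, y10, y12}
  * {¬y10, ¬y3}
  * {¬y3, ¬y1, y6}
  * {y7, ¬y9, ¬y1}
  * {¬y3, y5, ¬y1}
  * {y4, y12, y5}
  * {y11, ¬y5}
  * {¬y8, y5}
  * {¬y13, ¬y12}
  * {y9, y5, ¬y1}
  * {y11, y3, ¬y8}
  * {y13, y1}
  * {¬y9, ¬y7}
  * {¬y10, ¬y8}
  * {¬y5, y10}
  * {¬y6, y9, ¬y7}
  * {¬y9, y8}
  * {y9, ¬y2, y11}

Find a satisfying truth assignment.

y1 = T, y2 = T, y3 = F, y4 = T, y5 = T, y6 = F, y7 = T, y8 = F, y9 = F, y10 = T, y11 = T, y12 = T, y13 = F

y4 occurs only positively in the remaining clauses — set y4 = True.
y11 occurs only positively in the remaining clauses — set y11 = True.
Set y1 = True and propagate.
Branch on y3: take y3 = False.
The remaining clauses are satisfied by y2 = True, y5 = True, y6 = False, y7 = True, y8 = False, y9 = False, y10 = True, y12 = True, y13 = False.
Every clause has at least one true literal under this assignment.
Check each clause:
  1. {y12, y11, ¬y5} — y11 is true.
  2. {y4, ¬y13} — ¬y13 is true.
  3. {¬y9, y5} — y5 is true.
  4. {¬y6, ¬y12} — ¬y6 is true.
  5. {y12, y1, y10} — y1 is true.
  6. {¬y3, ¬y10} — ¬y3 is true.
  7. {y6, ¬y1, ¬y3} — ¬y3 is true.
  8. {y7, ¬y9, ¬y1} — ¬y9 is true.
  9. {¬y1, ¬y3, y5} — y5 is true.
  10. {y4, y12, y5} — y5 is true.
  11. {¬y5, y11} — y11 is true.
  12. {¬y8, y5} — ¬y8 is true.
  13. {¬y12, ¬y13} — ¬y13 is true.
  14. {y9, y5, ¬y1} — y5 is true.
  15. {y3, ¬y8, y11} — ¬y8 is true.
  16. {y1, y13} — y1 is true.
  17. {¬y9, ¬y7} — ¬y9 is true.
  18. {¬y10, ¬y8} — ¬y8 is true.
  19. {¬y5, y10} — y10 is true.
  20. {y9, ¬y7, ¬y6} — ¬y6 is true.
  21. {y8, ¬y9} — ¬y9 is true.
  22. {y9, ¬y2, y11} — y11 is true.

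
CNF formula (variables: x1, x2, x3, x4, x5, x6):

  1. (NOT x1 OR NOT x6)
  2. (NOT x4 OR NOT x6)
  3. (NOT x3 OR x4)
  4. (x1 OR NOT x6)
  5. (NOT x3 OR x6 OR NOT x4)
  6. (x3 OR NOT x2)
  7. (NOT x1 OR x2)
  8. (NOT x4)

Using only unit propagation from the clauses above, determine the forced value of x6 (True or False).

False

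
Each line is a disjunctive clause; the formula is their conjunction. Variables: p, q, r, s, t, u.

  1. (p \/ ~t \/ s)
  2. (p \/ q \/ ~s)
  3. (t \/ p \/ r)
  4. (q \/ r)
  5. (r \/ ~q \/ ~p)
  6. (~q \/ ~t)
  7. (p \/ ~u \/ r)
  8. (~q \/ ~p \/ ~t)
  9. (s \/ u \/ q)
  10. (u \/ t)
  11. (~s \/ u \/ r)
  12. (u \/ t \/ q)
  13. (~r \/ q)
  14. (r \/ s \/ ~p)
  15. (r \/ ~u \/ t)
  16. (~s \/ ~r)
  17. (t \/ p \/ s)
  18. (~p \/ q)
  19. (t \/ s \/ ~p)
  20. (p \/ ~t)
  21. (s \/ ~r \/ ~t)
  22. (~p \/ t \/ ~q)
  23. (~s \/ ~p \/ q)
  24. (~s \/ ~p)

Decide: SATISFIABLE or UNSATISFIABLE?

p = True:
  propagation gives q=True, r=True, t=False; an empty clause results — contradiction.
p = False:
  propagation gives t=False, r=True, u=True, q=True; an empty clause results — contradiction.
Every branch closes, so no satisfying assignment exists.

UNSATISFIABLE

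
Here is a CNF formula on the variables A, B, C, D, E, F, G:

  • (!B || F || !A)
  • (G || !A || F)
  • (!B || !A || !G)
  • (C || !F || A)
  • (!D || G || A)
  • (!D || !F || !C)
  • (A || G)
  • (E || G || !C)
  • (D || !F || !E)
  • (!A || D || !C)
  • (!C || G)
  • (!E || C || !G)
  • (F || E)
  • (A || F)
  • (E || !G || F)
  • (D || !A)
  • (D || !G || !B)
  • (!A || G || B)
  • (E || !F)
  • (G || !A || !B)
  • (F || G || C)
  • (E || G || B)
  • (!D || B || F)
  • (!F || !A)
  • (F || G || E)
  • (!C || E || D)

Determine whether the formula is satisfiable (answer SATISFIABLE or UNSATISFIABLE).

UNSATISFIABLE

G = True:
  F = True:
    propagation gives E=True, D=True, C=False; an empty clause results — contradiction.
  F = False:
    propagation gives E=True, C=True, A=True, B=False; an empty clause results — contradiction.
G = False:
  propagation gives A=True, F=True; an empty clause results — contradiction.
Every branch closes, so no satisfying assignment exists.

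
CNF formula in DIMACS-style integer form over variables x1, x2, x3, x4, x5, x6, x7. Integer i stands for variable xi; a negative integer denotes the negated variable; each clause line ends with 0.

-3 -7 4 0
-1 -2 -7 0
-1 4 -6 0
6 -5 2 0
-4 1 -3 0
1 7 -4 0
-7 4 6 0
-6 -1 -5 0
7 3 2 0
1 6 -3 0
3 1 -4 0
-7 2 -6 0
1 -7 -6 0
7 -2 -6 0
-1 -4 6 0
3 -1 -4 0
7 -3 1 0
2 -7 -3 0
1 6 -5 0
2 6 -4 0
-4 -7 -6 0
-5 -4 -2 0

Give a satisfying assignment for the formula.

x1=True  x2=True  x3=True  x4=False  x5=False  x6=False  x7=False

Pure literal: x5 appears only negated; assign x5 = False.
Branch on x1: take x1 = True.
Try x2 = True.
  then x7 is forced to False.
  then x6 is forced to False.
  then x4 is forced to False.
x3 is now unconstrained; take x3 = True.
Check each clause:
  1. (!x7 || !x3 || x4) — !x7 is true.
  2. (!x7 || !x1 || !x2) — !x7 is true.
  3. (!x6 || !x1 || x4) — !x6 is true.
  4. (!x5 || x2 || x6) — x2 is true.
  5. (!x3 || !x4 || x1) — x1 is true.
  6. (x1 || !x4 || x7) — x1 is true.
  7. (x6 || x4 || !x7) — !x7 is true.
  8. (!x1 || !x5 || !x6) — !x6 is true.
  9. (x2 || x7 || x3) — x2 is true.
  10. (!x3 || x6 || x1) — x1 is true.
  11. (x1 || x3 || !x4) — x1 is true.
  12. (!x7 || x2 || !x6) — !x7 is true.
  13. (!x7 || !x6 || x1) — x1 is true.
  14. (!x2 || !x6 || x7) — !x6 is true.
  15. (!x1 || !x4 || x6) — !x4 is true.
  16. (x3 || !x1 || !x4) — x3 is true.
  17. (!x3 || x1 || x7) — x1 is true.
  18. (x2 || !x7 || !x3) — !x7 is true.
  19. (!x5 || x6 || x1) — x1 is true.
  20. (x6 || !x4 || x2) — x2 is true.
  21. (!x7 || !x6 || !x4) — !x7 is true.
  22. (!x4 || !x2 || !x5) — !x5 is true.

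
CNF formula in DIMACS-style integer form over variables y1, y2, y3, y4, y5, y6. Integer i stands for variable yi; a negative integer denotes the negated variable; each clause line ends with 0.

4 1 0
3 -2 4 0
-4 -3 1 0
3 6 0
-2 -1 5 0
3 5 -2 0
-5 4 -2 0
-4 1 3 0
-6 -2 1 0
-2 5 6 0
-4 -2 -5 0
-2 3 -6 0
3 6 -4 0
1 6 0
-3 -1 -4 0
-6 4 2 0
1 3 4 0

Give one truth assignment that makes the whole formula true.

y1=True, y2=False, y3=False, y4=True, y5=True, y6=True

Check each clause:
  1. {y4, y1} — y1 is true.
  2. {y4, ¬y2, y3} — y4 is true.
  3. {¬y4, ¬y3, y1} — y1 is true.
  4. {y3, y6} — y6 is true.
  5. {¬y2, y5, ¬y1} — y5 is true.
  6. {¬y2, y5, y3} — y5 is true.
  7. {y4, ¬y5, ¬y2} — y4 is true.
  8. {y3, ¬y4, y1} — y1 is true.
  9. {¬y6, ¬y2, y1} — y1 is true.
  10. {y5, ¬y2, y6} — y5 is true.
  11. {¬y4, ¬y5, ¬y2} — ¬y2 is true.
  12. {¬y6, y3, ¬y2} — ¬y2 is true.
  13. {y6, y3, ¬y4} — y6 is true.
  14. {y6, y1} — y1 is true.
  15. {¬y1, ¬y4, ¬y3} — ¬y3 is true.
  16. {y4, y2, ¬y6} — y4 is true.
  17. {y3, y1, y4} — y1 is true.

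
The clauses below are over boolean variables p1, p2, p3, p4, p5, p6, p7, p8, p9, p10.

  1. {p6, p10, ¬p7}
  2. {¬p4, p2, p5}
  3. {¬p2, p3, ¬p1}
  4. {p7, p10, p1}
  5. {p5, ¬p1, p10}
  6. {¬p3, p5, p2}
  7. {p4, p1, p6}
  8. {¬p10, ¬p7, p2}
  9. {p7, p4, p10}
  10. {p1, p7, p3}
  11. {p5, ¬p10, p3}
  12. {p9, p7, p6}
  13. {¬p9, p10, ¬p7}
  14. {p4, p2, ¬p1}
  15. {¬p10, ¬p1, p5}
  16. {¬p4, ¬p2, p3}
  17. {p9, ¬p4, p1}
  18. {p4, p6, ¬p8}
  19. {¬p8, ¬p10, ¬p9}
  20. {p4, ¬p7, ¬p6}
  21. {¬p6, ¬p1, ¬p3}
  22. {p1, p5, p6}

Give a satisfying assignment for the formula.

Pure literal: p5 appears only positively; assign p5 = True.
Branch on p1: take p1 = False.
Set p2 = False and propagate.
For the remaining variables, p3 = True, p4 = False, p6 = True, p7 = False, p8 = True, p9 = False, p10 = True works.

p1=F, p2=F, p3=T, p4=F, p5=T, p6=T, p7=F, p8=T, p9=F, p10=T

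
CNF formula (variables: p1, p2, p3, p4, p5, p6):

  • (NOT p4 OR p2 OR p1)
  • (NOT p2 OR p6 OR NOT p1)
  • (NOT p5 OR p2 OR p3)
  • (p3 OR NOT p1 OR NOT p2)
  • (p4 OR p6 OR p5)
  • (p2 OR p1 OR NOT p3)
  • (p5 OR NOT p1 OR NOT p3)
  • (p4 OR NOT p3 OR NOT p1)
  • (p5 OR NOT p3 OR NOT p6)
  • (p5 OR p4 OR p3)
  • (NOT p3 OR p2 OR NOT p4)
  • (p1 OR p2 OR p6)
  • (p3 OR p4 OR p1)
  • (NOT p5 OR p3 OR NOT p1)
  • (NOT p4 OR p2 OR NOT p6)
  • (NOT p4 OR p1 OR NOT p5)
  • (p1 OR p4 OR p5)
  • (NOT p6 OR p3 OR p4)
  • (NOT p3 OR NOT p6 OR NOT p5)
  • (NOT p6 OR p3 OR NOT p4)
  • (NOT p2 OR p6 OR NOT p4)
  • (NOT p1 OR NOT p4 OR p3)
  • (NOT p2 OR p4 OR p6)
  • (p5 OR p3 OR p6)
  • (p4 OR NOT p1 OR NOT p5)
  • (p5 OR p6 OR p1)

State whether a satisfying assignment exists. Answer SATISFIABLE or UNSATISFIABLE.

p3 = True:
  p1 = True:
    propagation gives p5=True, p4=True, p2=True, p6=True; an empty clause results — contradiction.
  p1 = False:
    p5 = True:
      propagation gives p4=False, p6=False; contradiction.
    p5 = False:
      propagation gives p6=False; contradiction.
p3 = False:
  p4 = True:
    propagation gives p6=False, p2=False, p1=True; an empty clause results — contradiction.
  p4 = False:
    propagation gives p5=True, p2=True, p1=False; an empty clause results — contradiction.
Every branch closes, so no satisfying assignment exists.

UNSATISFIABLE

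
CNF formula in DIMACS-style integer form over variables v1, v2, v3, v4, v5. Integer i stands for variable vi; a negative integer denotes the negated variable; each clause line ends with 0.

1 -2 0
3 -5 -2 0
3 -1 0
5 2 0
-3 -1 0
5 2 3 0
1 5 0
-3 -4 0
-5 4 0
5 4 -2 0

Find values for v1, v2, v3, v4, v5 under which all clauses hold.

Set v1 = False and propagate.
  then v2 is forced to False.
  then v5 is forced to True.
  then v4 is forced to True.
  then v3 is forced to False.

v1=0  v2=0  v3=0  v4=1  v5=1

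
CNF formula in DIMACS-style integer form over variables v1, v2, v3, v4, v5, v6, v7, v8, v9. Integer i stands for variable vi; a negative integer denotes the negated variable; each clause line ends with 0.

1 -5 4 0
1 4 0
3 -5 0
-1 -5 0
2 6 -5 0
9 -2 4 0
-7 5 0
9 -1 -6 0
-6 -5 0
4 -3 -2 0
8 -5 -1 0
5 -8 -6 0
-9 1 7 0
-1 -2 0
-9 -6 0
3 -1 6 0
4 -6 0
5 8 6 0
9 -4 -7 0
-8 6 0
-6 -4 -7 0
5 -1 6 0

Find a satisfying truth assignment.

v1=False, v2=True, v3=True, v4=True, v5=False, v6=True, v7=False, v8=False, v9=False

Set v1 = False and propagate.
  then v4 is forced to True.
Branch on v2: take v2 = True.
Try v3 = True.
For the remaining variables, v5 = False, v6 = True, v7 = False, v8 = False, v9 = False works.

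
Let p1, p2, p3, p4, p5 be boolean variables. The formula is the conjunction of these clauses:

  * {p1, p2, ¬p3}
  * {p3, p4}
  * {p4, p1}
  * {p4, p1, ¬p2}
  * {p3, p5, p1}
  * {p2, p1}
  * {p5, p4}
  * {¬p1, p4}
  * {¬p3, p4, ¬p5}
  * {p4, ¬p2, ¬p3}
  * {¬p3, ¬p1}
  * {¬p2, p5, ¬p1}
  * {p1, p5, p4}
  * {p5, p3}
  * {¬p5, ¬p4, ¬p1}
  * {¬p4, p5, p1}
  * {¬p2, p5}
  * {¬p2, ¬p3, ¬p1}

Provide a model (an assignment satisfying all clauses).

p1 = F, p2 = T, p3 = F, p4 = T, p5 = T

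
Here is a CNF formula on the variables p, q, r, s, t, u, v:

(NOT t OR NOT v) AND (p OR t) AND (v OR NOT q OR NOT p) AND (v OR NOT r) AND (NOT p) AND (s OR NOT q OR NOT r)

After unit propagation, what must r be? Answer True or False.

False

(NOT p) is a unit clause: p = False.
(t OR p) with p = False leaves only t, so t = True.
(NOT v OR NOT t) with t = True leaves only NOT v, so v = False.
From (NOT r OR v) and v = False: r = False.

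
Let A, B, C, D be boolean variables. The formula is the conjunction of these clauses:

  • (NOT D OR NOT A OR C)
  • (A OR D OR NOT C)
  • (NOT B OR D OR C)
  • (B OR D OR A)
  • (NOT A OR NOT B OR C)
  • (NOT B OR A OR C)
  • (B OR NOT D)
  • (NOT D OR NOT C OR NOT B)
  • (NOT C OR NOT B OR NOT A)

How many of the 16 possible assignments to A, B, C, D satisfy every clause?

2

Satisfying assignments:
  A=1 B=0 C=0 D=0
  A=1 B=0 C=1 D=0
Count: 2.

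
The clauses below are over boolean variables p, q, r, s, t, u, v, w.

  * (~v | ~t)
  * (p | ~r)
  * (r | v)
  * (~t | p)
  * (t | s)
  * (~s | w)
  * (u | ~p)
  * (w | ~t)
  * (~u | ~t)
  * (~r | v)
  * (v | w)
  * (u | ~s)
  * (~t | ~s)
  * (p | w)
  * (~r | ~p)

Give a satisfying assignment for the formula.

w occurs only positively in the remaining clauses — set w = True.
Branch on p: take p = False.
  then r is forced to False.
  then v is forced to True.
  then t is forced to False.
  then s is forced to True.
  then u is forced to True.
q is now unconstrained; take q = True.

p=F, q=T, r=F, s=T, t=F, u=T, v=T, w=T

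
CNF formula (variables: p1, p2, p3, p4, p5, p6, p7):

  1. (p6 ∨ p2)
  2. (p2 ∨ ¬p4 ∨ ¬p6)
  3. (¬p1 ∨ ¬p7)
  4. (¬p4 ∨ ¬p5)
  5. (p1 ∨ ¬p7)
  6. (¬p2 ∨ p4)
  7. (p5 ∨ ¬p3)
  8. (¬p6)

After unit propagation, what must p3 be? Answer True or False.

(¬p6) is a unit clause: p6 = False.
(p2 ∨ p6) with p6 = False leaves only p2, so p2 = True.
(p4 ∨ ¬p2): since p2 = True, the clause reduces to (p4). p4 = True.
In (¬p5 ∨ ¬p4), ¬p4 is now false; ¬p5 must hold, so p5 = False.
(¬p3 ∨ p5) with p5 = False leaves only ¬p3, so p3 = False.

False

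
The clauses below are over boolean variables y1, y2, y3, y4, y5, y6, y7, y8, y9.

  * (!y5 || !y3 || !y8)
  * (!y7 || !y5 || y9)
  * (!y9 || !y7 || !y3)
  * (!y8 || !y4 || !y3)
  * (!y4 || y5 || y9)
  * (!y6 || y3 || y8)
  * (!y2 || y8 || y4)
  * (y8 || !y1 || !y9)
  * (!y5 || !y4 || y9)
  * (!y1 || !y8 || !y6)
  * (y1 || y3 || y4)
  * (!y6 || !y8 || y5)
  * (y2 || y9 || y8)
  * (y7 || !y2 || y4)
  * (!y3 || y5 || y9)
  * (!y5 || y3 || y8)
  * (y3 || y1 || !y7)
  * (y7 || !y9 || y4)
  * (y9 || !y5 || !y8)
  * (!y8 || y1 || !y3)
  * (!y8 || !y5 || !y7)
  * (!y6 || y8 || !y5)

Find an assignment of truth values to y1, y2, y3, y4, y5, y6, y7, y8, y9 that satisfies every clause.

y1=True, y2=True, y3=False, y4=False, y5=False, y6=False, y7=True, y8=True, y9=True

Pure literal: y6 appears only negated; assign y6 = False.
Set y1 = True and propagate.
Try y2 = True.
Set y3 = False and propagate.
The remaining clauses are satisfied by y4 = False, y5 = False, y7 = True, y8 = True, y9 = True.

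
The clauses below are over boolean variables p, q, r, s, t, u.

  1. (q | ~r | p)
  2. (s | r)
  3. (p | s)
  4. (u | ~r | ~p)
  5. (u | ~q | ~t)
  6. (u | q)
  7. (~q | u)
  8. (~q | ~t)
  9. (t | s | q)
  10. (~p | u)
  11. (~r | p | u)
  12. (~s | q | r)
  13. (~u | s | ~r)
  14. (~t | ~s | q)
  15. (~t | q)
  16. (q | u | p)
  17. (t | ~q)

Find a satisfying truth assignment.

p = T, q = F, r = T, s = T, t = F, u = T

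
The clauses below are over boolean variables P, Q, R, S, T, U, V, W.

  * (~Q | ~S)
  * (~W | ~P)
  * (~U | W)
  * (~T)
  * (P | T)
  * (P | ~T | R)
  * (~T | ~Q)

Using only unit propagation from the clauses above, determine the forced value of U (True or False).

False

(~T) stands alone — T = False.
In (P | T), T is now false; P must hold, so P = True.
(~W | ~P): since P = True, the clause reduces to (~W). W = False.
(~U | W): since W = False, the clause reduces to (~U). U = False.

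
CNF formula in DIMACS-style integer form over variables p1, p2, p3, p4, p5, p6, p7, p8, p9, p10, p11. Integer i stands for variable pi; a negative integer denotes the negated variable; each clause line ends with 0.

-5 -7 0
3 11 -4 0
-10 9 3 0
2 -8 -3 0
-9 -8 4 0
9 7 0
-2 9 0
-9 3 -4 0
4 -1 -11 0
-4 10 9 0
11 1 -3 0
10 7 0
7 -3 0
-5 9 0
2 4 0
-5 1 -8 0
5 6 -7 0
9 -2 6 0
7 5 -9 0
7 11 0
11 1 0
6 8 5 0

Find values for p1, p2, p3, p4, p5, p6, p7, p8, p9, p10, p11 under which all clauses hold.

p1=F  p2=T  p3=T  p4=T  p5=F  p6=T  p7=T  p8=T  p9=T  p10=F  p11=T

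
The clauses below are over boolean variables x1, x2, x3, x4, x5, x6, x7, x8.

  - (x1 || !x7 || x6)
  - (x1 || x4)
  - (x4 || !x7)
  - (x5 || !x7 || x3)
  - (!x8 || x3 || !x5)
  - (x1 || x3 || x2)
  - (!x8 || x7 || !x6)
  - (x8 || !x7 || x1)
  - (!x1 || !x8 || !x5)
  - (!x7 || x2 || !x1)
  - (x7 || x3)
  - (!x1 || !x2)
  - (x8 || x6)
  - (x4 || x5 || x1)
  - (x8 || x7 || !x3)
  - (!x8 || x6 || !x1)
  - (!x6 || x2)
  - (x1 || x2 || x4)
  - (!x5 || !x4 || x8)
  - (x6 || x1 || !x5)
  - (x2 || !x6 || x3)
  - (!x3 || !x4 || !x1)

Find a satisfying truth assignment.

x1=False, x2=False, x3=True, x4=True, x5=False, x6=False, x7=False, x8=True

Check each clause:
  1. (x6 || x1 || !x7) — !x7 is true.
  2. (x4 || x1) — x4 is true.
  3. (x4 || !x7) — !x7 is true.
  4. (x5 || !x7 || x3) — !x7 is true.
  5. (!x5 || !x8 || x3) — x3 is true.
  6. (x2 || x1 || x3) — x3 is true.
  7. (!x8 || x7 || !x6) — !x6 is true.
  8. (x8 || !x7 || x1) — x8 is true.
  9. (!x5 || !x1 || !x8) — !x5 is true.
  10. (!x1 || !x7 || x2) — !x7 is true.
  11. (x3 || x7) — x3 is true.
  12. (!x2 || !x1) — !x2 is true.
  13. (x6 || x8) — x8 is true.
  14. (x5 || x1 || x4) — x4 is true.
  15. (!x3 || x8 || x7) — x8 is true.
  16. (!x1 || x6 || !x8) — !x1 is true.
  17. (!x6 || x2) — !x6 is true.
  18. (x4 || x1 || x2) — x4 is true.
  19. (!x5 || x8 || !x4) — x8 is true.
  20. (x6 || !x5 || x1) — !x5 is true.
  21. (!x6 || x2 || x3) — x3 is true.
  22. (!x3 || !x1 || !x4) — !x1 is true.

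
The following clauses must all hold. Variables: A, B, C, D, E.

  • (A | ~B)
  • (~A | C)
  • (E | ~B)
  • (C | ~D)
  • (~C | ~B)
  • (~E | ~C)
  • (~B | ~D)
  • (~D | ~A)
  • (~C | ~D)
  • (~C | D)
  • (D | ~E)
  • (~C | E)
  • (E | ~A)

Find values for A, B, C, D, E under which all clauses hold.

Pure literal: B appears only negated; assign B = False.
Set A = False and propagate.
Set C = False and propagate.
  then D is forced to False.
  then E is forced to False.
Every clause has at least one true literal under this assignment.

A = F  B = F  C = F  D = F  E = F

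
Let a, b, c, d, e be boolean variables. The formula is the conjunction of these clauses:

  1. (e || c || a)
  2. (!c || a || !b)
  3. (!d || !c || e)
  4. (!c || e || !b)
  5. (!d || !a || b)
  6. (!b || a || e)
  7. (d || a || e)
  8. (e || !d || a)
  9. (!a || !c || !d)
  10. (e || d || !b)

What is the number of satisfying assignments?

14

Case analysis on a and e:
  a=T, e=T: 5 of the 8 assignments to (b,c,d) work.
  a=T, e=F: remaining (b,c,d) ∈ {(F,F,F); (F,T,F); (T,F,T)} — 3.
  a=F, e=T: d free; 3 ways for (b,c) × 2^1 = 6.
  a=F, e=F: a clause becomes empty — 0.
Total: 5 + 3 + 6 + 0 = 14.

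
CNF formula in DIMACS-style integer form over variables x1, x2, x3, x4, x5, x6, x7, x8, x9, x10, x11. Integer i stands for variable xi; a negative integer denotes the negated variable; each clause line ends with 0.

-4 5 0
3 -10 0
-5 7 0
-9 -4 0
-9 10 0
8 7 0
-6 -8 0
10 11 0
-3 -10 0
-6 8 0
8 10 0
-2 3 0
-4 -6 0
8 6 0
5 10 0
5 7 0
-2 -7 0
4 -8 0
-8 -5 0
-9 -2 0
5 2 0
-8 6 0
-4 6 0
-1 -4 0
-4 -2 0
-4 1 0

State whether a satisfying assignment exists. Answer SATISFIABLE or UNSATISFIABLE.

UNSATISFIABLE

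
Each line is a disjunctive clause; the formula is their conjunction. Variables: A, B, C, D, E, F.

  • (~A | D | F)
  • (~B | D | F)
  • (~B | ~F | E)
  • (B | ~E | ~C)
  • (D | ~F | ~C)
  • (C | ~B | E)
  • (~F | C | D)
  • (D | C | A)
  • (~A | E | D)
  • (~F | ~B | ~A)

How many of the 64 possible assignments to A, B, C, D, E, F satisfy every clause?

Case analysis on D and F:
  D=1, F=1: 8 of the 16 assignments to (A,B,C,E) work.
  D=1, F=0: A free; 6 ways for (B,C,E) × 2^1 = 12.
  D=0, F=1: a clause becomes empty — 0.
  D=0, F=0: remaining (A,B,C,E) ∈ {(0,0,1,0)} — 1.
Total: 8 + 12 + 0 + 1 = 21.

21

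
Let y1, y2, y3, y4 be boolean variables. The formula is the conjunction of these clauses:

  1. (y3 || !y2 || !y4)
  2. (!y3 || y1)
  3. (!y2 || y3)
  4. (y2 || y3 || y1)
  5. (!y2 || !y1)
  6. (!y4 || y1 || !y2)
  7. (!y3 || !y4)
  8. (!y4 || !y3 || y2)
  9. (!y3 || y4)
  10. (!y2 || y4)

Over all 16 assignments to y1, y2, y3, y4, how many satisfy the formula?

2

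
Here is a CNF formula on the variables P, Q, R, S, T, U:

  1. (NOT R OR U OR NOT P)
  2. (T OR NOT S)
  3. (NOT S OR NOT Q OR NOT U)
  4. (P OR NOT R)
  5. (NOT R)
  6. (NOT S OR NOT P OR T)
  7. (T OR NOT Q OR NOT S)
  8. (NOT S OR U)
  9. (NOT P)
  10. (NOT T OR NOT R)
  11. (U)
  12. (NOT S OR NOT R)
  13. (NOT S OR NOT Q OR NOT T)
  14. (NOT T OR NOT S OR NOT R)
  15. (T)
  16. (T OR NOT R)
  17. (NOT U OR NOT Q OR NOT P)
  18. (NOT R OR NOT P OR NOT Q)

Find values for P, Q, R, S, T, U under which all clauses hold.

P=False, Q=False, R=False, S=True, T=True, U=True

Check each clause:
  1. (NOT R OR U OR NOT P) — NOT R is true.
  2. (NOT S OR T) — T is true.
  3. (NOT S OR NOT Q OR NOT U) — NOT Q is true.
  4. (P OR NOT R) — NOT R is true.
  5. (NOT R) — NOT R is true.
  6. (NOT S OR T OR NOT P) — T is true.
  7. (T OR NOT S OR NOT Q) — T is true.
  8. (NOT S OR U) — U is true.
  9. (NOT P) — NOT P is true.
  10. (NOT T OR NOT R) — NOT R is true.
  11. (U) — U is true.
  12. (NOT R OR NOT S) — NOT R is true.
  13. (NOT S OR NOT T OR NOT Q) — NOT Q is true.
  14. (NOT R OR NOT T OR NOT S) — NOT R is true.
  15. (T) — T is true.
  16. (T OR NOT R) — NOT R is true.
  17. (NOT Q OR NOT U OR NOT P) — NOT P is true.
  18. (NOT Q OR NOT R OR NOT P) — NOT R is true.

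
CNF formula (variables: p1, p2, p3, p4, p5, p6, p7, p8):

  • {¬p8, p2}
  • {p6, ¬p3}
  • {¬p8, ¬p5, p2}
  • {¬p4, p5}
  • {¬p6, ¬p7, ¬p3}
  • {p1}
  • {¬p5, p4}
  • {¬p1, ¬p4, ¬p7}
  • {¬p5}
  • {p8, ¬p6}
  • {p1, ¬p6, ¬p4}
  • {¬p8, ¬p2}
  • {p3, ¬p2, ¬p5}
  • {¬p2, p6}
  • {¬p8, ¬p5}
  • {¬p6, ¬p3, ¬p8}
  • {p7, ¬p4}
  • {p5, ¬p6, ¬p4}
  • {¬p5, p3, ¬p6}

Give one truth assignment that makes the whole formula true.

p1=T, p2=F, p3=F, p4=F, p5=F, p6=F, p7=F, p8=F

Check each clause:
  1. {¬p8, p2} — ¬p8 is true.
  2. {¬p3, p6} — ¬p3 is true.
  3. {¬p5, p2, ¬p8} — ¬p8 is true.
  4. {p5, ¬p4} — ¬p4 is true.
  5. {¬p3, ¬p6, ¬p7} — ¬p7 is true.
  6. {p1} — p1 is true.
  7. {¬p5, p4} — ¬p5 is true.
  8. {¬p4, ¬p1, ¬p7} — ¬p7 is true.
  9. {¬p5} — ¬p5 is true.
  10. {p8, ¬p6} — ¬p6 is true.
  11. {¬p4, ¬p6, p1} — p1 is true.
  12. {¬p8, ¬p2} — ¬p8 is true.
  13. {p3, ¬p5, ¬p2} — ¬p2 is true.
  14. {p6, ¬p2} — ¬p2 is true.
  15. {¬p8, ¬p5} — ¬p8 is true.
  16. {¬p6, ¬p3, ¬p8} — ¬p8 is true.
  17. {¬p4, p7} — ¬p4 is true.
  18. {¬p4, p5, ¬p6} — ¬p6 is true.
  19. {¬p6, ¬p5, p3} — ¬p6 is true.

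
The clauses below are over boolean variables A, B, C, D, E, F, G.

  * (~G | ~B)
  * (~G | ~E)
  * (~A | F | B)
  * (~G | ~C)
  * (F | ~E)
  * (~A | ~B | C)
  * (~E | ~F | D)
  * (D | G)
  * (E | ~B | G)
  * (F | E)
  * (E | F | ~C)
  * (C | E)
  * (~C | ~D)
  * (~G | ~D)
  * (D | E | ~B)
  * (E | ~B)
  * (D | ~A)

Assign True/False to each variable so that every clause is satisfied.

Try A = True.
  then D is forced to True.
  then C is forced to False.
  then B is forced to False.
  then F is forced to True.
  then E is forced to True.
  then G is forced to False.

A=T, B=F, C=F, D=T, E=T, F=T, G=F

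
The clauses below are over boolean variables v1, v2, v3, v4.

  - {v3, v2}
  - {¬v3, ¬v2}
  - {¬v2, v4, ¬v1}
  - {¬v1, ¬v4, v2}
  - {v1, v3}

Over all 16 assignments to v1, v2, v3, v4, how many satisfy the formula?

4

Satisfying assignments:
  v1=0 v2=0 v3=1 v4=0
  v1=0 v2=0 v3=1 v4=1
  v1=1 v2=0 v3=1 v4=0
  v1=1 v2=1 v3=0 v4=1
Count: 4.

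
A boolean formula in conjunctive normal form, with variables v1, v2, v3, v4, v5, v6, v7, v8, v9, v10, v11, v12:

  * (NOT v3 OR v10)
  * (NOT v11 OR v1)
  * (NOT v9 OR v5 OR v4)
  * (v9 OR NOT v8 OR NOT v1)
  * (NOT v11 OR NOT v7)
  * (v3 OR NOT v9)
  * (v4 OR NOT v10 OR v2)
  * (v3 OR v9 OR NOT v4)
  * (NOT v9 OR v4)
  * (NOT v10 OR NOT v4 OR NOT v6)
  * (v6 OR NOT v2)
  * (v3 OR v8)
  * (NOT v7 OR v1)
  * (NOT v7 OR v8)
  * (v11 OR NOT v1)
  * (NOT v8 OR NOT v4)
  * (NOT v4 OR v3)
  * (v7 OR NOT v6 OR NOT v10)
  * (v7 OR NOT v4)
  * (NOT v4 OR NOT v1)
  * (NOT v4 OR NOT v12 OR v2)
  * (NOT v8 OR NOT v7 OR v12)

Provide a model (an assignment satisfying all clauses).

v1 = 0, v2 = 0, v3 = 0, v4 = 0, v5 = 0, v6 = 0, v7 = 0, v8 = 1, v9 = 0, v10 = 0, v11 = 0, v12 = 0

Try v1 = False.
  then v11 is forced to False.
  then v7 is forced to False.
  then v4 is forced to False.
  then v9 is forced to False.
Set v2 = False and propagate.
  then v10 is forced to False.
  then v3 is forced to False.
  then v8 is forced to True.
v5, v6, v12 are now unconstrained; take v5 = False, v6 = False, v12 = False.
Every clause has at least one true literal under this assignment.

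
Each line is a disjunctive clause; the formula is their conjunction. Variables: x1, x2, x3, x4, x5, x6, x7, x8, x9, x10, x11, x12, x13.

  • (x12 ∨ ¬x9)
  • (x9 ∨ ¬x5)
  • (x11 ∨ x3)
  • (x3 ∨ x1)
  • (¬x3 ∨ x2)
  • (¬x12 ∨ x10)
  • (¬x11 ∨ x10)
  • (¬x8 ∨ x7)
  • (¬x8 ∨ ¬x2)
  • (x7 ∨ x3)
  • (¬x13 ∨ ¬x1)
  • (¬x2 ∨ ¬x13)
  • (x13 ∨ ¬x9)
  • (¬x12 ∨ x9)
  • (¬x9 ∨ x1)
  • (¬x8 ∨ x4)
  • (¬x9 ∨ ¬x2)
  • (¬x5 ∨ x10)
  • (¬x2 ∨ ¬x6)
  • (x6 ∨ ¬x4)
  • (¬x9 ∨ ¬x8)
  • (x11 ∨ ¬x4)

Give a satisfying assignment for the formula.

x1=0, x2=1, x3=1, x4=0, x5=0, x6=0, x7=1, x8=0, x9=0, x10=1, x11=0, x12=0, x13=0

Check each clause:
  1. (x12 ∨ ¬x9) — ¬x9 is true.
  2. (¬x5 ∨ x9) — ¬x5 is true.
  3. (x11 ∨ x3) — x3 is true.
  4. (x3 ∨ x1) — x3 is true.
  5. (x2 ∨ ¬x3) — x2 is true.
  6. (¬x12 ∨ x10) — x10 is true.
  7. (x10 ∨ ¬x11) — x10 is true.
  8. (x7 ∨ ¬x8) — ¬x8 is true.
  9. (¬x8 ∨ ¬x2) — ¬x8 is true.
  10. (x3 ∨ x7) — x3 is true.
  11. (¬x13 ∨ ¬x1) — ¬x13 is true.
  12. (¬x2 ∨ ¬x13) — ¬x13 is true.
  13. (x13 ∨ ¬x9) — ¬x9 is true.
  14. (x9 ∨ ¬x12) — ¬x12 is true.
  15. (x1 ∨ ¬x9) — ¬x9 is true.
  16. (¬x8 ∨ x4) — ¬x8 is true.
  17. (¬x9 ∨ ¬x2) — ¬x9 is true.
  18. (¬x5 ∨ x10) — x10 is true.
  19. (¬x6 ∨ ¬x2) — ¬x6 is true.
  20. (x6 ∨ ¬x4) — ¬x4 is true.
  21. (¬x9 ∨ ¬x8) — ¬x8 is true.
  22. (¬x4 ∨ x11) — ¬x4 is true.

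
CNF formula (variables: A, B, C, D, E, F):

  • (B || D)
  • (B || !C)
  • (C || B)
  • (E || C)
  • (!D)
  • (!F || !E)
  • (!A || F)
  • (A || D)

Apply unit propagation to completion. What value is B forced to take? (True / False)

True

(!D) stands alone — D = False.
(D || B) with D = False leaves only B, so B = True.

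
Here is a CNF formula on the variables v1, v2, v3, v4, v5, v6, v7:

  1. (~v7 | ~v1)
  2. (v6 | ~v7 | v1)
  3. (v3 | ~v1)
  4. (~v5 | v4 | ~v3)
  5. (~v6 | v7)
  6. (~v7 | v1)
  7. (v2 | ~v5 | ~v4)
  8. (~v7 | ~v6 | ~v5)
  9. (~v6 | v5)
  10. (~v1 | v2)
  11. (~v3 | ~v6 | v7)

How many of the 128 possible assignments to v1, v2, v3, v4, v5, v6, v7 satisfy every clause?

15

Case analysis on v7 and v1:
  v7=1, v1=1: a clause becomes empty — 0.
  v7=1, v1=0: a clause becomes empty — 0.
  v7=0, v1=1: remaining (v2,v3,v4,v5,v6) ∈ {(1,1,0,0,0); (1,1,1,0,0); (1,1,1,1,0)} — 3.
  v7=0, v1=0: 12 of the 32 assignments to (v2,v3,v4,v5,v6) work.
Total: 0 + 0 + 3 + 12 = 15.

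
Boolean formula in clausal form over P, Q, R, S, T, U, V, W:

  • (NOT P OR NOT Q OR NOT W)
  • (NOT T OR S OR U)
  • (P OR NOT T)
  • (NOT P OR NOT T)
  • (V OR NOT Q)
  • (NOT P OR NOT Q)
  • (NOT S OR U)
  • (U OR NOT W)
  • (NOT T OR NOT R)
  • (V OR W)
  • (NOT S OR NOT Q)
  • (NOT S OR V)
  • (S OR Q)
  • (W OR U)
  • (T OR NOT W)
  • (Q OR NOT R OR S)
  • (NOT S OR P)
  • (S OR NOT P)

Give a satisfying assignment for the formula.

Pure literal: R appears only negated; assign R = False.
Pure literal: U appears only positively; assign U = True.
Try P = False.
  then T is forced to False.
  then W is forced to False.
  then V is forced to True.
  then S is forced to False.
  then Q is forced to True.

P=False, Q=True, R=False, S=False, T=False, U=True, V=True, W=False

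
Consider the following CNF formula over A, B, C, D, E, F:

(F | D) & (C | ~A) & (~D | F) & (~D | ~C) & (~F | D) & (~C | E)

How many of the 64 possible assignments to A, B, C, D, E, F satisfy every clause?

4

The models are:
  A=F B=F C=F D=T E=F F=T
  A=F B=F C=F D=T E=T F=T
  A=F B=T C=F D=T E=F F=T
  A=F B=T C=F D=T E=T F=T
Count: 4.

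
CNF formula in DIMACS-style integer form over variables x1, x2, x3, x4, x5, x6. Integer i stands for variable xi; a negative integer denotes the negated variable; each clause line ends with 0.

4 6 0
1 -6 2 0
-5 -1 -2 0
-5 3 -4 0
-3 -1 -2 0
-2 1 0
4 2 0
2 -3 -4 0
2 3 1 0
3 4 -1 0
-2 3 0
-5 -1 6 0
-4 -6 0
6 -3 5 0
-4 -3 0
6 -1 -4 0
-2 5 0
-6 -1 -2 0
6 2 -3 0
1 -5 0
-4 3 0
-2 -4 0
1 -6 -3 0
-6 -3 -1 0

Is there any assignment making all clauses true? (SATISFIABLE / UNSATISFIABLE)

UNSATISFIABLE

x1 = True:
  x3 = True:
    propagation gives x2=False, x4=True; an empty clause results — contradiction.
  x3 = False:
    propagation gives x4=True; an empty clause results — contradiction.
x1 = False:
  propagation gives x2=False, x6=False, x4=True, x3=False; an empty clause results — contradiction.
Every branch closes, so no satisfying assignment exists.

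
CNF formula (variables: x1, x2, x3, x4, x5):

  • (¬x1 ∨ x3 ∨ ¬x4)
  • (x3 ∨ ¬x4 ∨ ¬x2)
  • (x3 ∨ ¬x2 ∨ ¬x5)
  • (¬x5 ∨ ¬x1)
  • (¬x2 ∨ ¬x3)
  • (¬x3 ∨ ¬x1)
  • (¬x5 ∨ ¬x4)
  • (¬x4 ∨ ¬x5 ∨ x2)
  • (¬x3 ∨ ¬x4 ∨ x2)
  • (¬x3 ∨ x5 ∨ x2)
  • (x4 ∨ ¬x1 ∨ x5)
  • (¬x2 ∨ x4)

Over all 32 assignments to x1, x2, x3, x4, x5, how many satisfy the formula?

4

Satisfying assignments:
  x1=F x2=F x3=F x4=F x5=F
  x1=F x2=F x3=F x4=F x5=T
  x1=F x2=F x3=F x4=T x5=F
  x1=F x2=F x3=T x4=F x5=T
Count: 4.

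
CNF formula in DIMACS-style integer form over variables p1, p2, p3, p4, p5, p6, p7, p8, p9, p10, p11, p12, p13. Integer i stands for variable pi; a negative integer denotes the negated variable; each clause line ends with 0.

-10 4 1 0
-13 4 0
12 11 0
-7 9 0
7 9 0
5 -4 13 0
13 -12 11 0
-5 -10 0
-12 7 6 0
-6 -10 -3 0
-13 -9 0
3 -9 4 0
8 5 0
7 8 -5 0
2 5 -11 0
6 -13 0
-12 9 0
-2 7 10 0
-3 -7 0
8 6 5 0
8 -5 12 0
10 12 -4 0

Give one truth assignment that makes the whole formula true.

p1=T, p2=F, p3=F, p4=T, p5=T, p6=T, p7=T, p8=F, p9=T, p10=F, p11=T, p12=T, p13=F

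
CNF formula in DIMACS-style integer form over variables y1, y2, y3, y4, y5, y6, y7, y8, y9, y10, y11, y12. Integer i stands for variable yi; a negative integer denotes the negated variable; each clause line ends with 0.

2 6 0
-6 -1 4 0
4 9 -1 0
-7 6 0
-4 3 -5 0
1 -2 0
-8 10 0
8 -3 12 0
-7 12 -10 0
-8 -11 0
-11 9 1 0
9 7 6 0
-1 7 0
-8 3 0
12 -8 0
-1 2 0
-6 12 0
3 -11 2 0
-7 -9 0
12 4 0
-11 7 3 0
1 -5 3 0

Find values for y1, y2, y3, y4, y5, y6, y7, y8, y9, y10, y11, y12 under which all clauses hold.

Pure literal: y11 appears only negated; assign y11 = False.
Pure literal: y12 appears only positively; assign y12 = True.
Branch on y1: take y1 = False.
  then y2 is forced to False.
  then y6 is forced to True.
Try y3 = True.
The remaining clauses are satisfied by y4 = False, y5 = True, y7 = True, y8 = True, y9 = False, y10 = True.
Every clause has at least one true literal under this assignment.
Check each clause:
  1. (y6 \/ y2) — y6 is true.
  2. (~y6 \/ ~y1 \/ y4) — ~y1 is true.
  3. (~y1 \/ y4 \/ y9) — ~y1 is true.
  4. (~y7 \/ y6) — y6 is true.
  5. (~y4 \/ y3 \/ ~y5) — y3 is true.
  6. (~y2 \/ y1) — ~y2 is true.
  7. (y10 \/ ~y8) — y10 is true.
  8. (y12 \/ y8 \/ ~y3) — y8 is true.
  9. (~y7 \/ ~y10 \/ y12) — y12 is true.
  10. (~y11 \/ ~y8) — ~y11 is true.
  11. (~y11 \/ y9 \/ y1) — ~y11 is true.
  12. (y7 \/ y6 \/ y9) — y6 is true.
  13. (y7 \/ ~y1) — ~y1 is true.
  14. (~y8 \/ y3) — y3 is true.
  15. (y12 \/ ~y8) — y12 is true.
  16. (y2 \/ ~y1) — ~y1 is true.
  17. (~y6 \/ y12) — y12 is true.
  18. (y3 \/ y2 \/ ~y11) — y3 is true.
  19. (~y9 \/ ~y7) — ~y9 is true.
  20. (y12 \/ y4) — y12 is true.
  21. (y7 \/ ~y11 \/ y3) — y3 is true.
  22. (~y5 \/ y1 \/ y3) — y3 is true.

y1=False, y2=False, y3=True, y4=False, y5=True, y6=True, y7=True, y8=True, y9=False, y10=True, y11=False, y12=True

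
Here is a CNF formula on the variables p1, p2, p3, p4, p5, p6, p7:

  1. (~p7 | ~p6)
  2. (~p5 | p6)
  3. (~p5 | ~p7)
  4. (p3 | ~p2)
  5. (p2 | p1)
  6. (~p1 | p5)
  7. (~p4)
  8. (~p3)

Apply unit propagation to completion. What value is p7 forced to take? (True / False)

False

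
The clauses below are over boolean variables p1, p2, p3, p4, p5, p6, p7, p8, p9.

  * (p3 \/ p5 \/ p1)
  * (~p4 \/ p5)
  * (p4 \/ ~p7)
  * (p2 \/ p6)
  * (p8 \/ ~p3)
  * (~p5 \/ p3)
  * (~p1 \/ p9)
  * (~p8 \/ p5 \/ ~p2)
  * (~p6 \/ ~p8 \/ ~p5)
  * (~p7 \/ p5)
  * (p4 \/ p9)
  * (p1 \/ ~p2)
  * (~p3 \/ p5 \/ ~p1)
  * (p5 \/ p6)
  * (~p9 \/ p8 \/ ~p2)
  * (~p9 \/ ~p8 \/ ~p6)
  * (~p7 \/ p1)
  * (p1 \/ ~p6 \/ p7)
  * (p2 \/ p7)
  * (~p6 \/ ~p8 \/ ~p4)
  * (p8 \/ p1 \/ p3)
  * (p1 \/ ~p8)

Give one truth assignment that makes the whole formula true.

p1=True, p2=True, p3=True, p4=False, p5=True, p6=False, p7=False, p8=True, p9=True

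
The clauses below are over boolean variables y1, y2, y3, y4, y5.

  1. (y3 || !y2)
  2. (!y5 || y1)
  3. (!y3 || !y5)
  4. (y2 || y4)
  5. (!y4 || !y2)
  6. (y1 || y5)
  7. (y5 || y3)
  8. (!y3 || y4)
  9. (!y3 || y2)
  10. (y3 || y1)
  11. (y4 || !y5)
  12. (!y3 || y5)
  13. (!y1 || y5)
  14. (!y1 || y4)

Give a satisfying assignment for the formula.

y1=True, y2=False, y3=False, y4=True, y5=True

Check each clause:
  1. (y3 || !y2) — !y2 is true.
  2. (!y5 || y1) — y1 is true.
  3. (!y3 || !y5) — !y3 is true.
  4. (y4 || y2) — y4 is true.
  5. (!y4 || !y2) — !y2 is true.
  6. (y1 || y5) — y1 is true.
  7. (y5 || y3) — y5 is true.
  8. (y4 || !y3) — y4 is true.
  9. (!y3 || y2) — !y3 is true.
  10. (y3 || y1) — y1 is true.
  11. (!y5 || y4) — y4 is true.
  12. (y5 || !y3) — !y3 is true.
  13. (!y1 || y5) — y5 is true.
  14. (y4 || !y1) — y4 is true.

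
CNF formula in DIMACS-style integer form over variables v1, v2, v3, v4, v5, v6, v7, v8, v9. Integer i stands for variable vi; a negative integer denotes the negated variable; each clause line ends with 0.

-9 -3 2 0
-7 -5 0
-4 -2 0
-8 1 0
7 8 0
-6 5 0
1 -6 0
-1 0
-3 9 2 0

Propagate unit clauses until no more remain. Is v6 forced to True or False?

False

Unit clause (NOT v1) sets v1 = False.
In (NOT v8 OR v1), v1 is now false; NOT v8 must hold, so v8 = False.
From (v8 OR v7) and v8 = False: v7 = True.
In (NOT v7 OR NOT v5), NOT v7 is now false; NOT v5 must hold, so v5 = False.
(NOT v6 OR v5) with v5 = False leaves only NOT v6, so v6 = False.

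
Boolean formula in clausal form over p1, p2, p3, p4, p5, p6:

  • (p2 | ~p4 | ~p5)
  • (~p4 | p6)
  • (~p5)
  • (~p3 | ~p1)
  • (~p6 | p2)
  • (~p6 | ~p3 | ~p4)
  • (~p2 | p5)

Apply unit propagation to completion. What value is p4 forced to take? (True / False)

Unit clause (~p5) sets p5 = False.
In (~p2 | p5), p5 is now false; ~p2 must hold, so p2 = False.
From (~p6 | p2) and p2 = False: p6 = False.
(p6 | ~p4) with p6 = False leaves only ~p4, so p4 = False.

False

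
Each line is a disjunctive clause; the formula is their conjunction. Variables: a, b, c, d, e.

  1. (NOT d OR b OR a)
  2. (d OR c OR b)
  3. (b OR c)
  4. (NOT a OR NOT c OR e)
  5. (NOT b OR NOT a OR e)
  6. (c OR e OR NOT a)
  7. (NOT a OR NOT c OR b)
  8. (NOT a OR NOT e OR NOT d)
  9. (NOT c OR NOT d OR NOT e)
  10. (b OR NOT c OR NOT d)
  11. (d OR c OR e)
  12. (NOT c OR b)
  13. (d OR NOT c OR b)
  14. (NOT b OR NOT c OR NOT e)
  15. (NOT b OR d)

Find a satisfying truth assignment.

a = 0, b = 1, c = 0, d = 1, e = 1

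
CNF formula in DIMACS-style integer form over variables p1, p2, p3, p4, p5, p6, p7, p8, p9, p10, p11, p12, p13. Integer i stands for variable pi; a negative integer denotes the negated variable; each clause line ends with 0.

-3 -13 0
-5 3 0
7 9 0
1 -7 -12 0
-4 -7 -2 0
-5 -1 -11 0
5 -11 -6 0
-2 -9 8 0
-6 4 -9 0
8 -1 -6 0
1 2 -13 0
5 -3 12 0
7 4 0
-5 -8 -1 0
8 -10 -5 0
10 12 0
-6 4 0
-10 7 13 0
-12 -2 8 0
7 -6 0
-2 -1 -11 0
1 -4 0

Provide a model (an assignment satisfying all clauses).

p1=1, p2=1, p3=0, p4=0, p5=0, p6=0, p7=1, p8=0, p9=0, p10=1, p11=0, p12=0, p13=1

p6 occurs only negated in the remaining clauses — set p6 = False.
Pure literal: p11 appears only negated; assign p11 = False.
Branch on p1: take p1 = True.
Set p2 = True and propagate.
The remaining clauses are satisfied by p3 = False, p4 = False, p5 = False, p7 = True, p8 = False, p9 = False, p10 = True, p12 = False, p13 = True.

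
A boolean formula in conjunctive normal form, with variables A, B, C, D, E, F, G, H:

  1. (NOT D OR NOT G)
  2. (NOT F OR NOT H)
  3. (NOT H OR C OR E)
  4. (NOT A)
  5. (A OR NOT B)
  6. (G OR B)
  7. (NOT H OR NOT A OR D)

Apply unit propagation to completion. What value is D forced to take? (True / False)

Unit clause (NOT A) sets A = False.
(A OR NOT B): since A = False, the clause reduces to (NOT B). B = False.
In (G OR B), B is now false; G must hold, so G = True.
(NOT G OR NOT D) with G = True leaves only NOT D, so D = False.

False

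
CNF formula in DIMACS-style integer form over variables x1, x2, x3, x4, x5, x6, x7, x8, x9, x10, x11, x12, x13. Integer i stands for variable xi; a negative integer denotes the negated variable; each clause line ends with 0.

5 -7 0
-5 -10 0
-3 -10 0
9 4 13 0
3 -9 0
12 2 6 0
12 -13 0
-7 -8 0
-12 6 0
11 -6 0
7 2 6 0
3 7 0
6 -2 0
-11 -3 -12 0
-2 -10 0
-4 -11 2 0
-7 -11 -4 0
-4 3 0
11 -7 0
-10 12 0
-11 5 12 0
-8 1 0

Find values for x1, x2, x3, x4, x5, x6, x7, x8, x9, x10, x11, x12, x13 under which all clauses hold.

x8 occurs only negated in the remaining clauses — set x8 = False.
x10 occurs only negated in the remaining clauses — set x10 = False.
Set x2 = False and propagate.
Branch on x3: take x3 = True.
For the remaining variables, x1 = False, x4 = False, x5 = True, x6 = True, x7 = True, x9 = True, x11 = True, x12 = False, x13 = False works.

x1 = False, x2 = False, x3 = True, x4 = False, x5 = True, x6 = True, x7 = True, x8 = False, x9 = True, x10 = False, x11 = True, x12 = False, x13 = False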